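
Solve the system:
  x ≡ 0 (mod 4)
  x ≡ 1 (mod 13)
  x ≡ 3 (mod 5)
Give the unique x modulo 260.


Moduli 4, 13, 5 are pairwise coprime; by CRT there is a unique solution modulo M = 4 · 13 · 5 = 260.
Solve pairwise, accumulating the modulus:
  Start with x ≡ 0 (mod 4).
  Combine with x ≡ 1 (mod 13): since gcd(4, 13) = 1, we get a unique residue mod 52.
    Write x = 0 + 4·t and substitute into x ≡ 1 (mod 13): 4·t ≡ 1 − 0 = 1 (mod 13).
    The inverse of 4 mod 13 is 10 (since 4·10 = 40 = 3·13 + 1), so t ≡ 10·1 = 10 ≡ 10 (mod 13).
    Then x = 0 + 4·10 = 40, valid modulo lcm(4, 13) = 52: x ≡ 40 (mod 52).
  Combine with x ≡ 3 (mod 5): since gcd(52, 5) = 1, we get a unique residue mod 260.
    Write x = 40 + 52·t and substitute into x ≡ 3 (mod 5): 52·t ≡ 3 − 40 = -37 (mod 5).
    Reduce coefficients mod 5: 2·t ≡ 3 (mod 5).
    The inverse of 2 mod 5 is 3 (since 2·3 = 6 = 1·5 + 1), so t ≡ 3·3 = 9 ≡ 4 (mod 5).
    Then x = 40 + 52·4 = 248, valid modulo lcm(52, 5) = 260: x ≡ 248 (mod 260).
Verify: 248 mod 4 = 0 ✓, 248 mod 13 = 1 ✓, 248 mod 5 = 3 ✓.

x ≡ 248 (mod 260).


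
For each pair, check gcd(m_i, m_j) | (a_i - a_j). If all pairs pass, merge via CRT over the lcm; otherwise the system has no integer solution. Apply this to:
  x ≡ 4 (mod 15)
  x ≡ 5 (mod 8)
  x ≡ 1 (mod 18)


Moduli 15, 8, 18 are not pairwise coprime, so CRT works modulo lcm(m_i) when all pairwise compatibility conditions hold.
Pairwise compatibility: gcd(m_i, m_j) must divide a_i - a_j for every pair.
Merge one congruence at a time:
  Start: x ≡ 4 (mod 15).
  Combine with x ≡ 5 (mod 8): gcd(15, 8) = 1; 5 - 4 = 1, which IS divisible by 1, so compatible.
    Write x = 4 + 15·t and substitute into x ≡ 5 (mod 8): 15·t ≡ 5 − 4 = 1 (mod 8).
    Reduce coefficients mod 8: 7·t ≡ 1 (mod 8).
    The inverse of 7 mod 8 is 7 (since 7·7 = 49 = 6·8 + 1), so t ≡ 7·1 = 7 ≡ 7 (mod 8).
    Then x = 4 + 15·7 = 109, valid modulo lcm(15, 8) = 120: x ≡ 109 (mod 120).
  Combine with x ≡ 1 (mod 18): gcd(120, 18) = 6; 1 - 109 = -108, which IS divisible by 6, so compatible.
    Write x = 109 + 120·t and substitute into x ≡ 1 (mod 18): 120·t ≡ 1 − 109 = -108 (mod 18).
    Divide the congruence (and modulus) by g = 6: 20·t ≡ -18 (mod 3).
    Reduce coefficients mod 3: 2·t ≡ 0 (mod 3).
    The inverse of 2 mod 3 is 2 (since 2·2 = 4 = 1·3 + 1), so t ≡ 2·0 = 0 ≡ 0 (mod 3).
    Then x = 109 + 120·0 = 109, valid modulo lcm(120, 18) = 360: x ≡ 109 (mod 360).
Verify: 109 mod 15 = 4, 109 mod 8 = 5, 109 mod 18 = 1.

x ≡ 109 (mod 360).


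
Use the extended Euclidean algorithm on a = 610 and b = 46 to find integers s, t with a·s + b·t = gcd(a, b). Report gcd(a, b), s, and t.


Euclidean algorithm on (610, 46) — divide until remainder is 0:
  610 = 13 · 46 + 12
  46 = 3 · 12 + 10
  12 = 1 · 10 + 2
  10 = 5 · 2 + 0
gcd(610, 46) = 2.
Track Bezout coefficients alongside the remainders: start with r₀ = 610 = a·1 + b·0 (s = 1, t = 0) and r₁ = 46 = a·0 + b·1 (s = 0, t = 1); each new remainder r_{k+1} = r_{k-1} − q_k·r_k inherits s_{k+1} = s_{k-1} − q_k·s_k, t_{k+1} = t_{k-1} − q_k·t_k, so r_k = a·s_k + b·t_k at every step:
  q = 13: r = 12, s = 1 − 13·0 = 1, t = 0 − 13·1 = -13  (check: 610·1 + 46·(-13) = 12)
  q = 3: r = 10, s = 0 − 3·1 = -3, t = 1 − 3·(-13) = 40  (check: 610·(-3) + 46·40 = 10)
  q = 1: r = 2, s = 1 − 1·(-3) = 4, t = -13 − 1·40 = -53  (check: 610·4 + 46·(-53) = 2)
The row with r = 2 (the gcd) gives the Bezout coefficients s = 4, t = -53.
Result: 610 · (4) + 46 · (-53) = 2.

gcd(610, 46) = 2; s = 4, t = -53 (check: 610·4 + 46·(-53) = 2).


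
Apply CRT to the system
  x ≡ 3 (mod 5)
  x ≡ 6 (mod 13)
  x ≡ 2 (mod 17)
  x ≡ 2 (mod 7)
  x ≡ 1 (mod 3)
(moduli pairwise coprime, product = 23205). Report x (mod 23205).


Product of moduli M = 5 · 13 · 17 · 7 · 3 = 23205.
Merge one congruence at a time:
  Start: x ≡ 3 (mod 5).
  Combine with x ≡ 6 (mod 13); new modulus lcm = 65.
    Write x = 3 + 5·t and substitute into x ≡ 6 (mod 13): 5·t ≡ 6 − 3 = 3 (mod 13).
    The inverse of 5 mod 13 is 8 (since 5·8 = 40 = 3·13 + 1), so t ≡ 8·3 = 24 ≡ 11 (mod 13).
    Then x = 3 + 5·11 = 58, valid modulo lcm(5, 13) = 65: x ≡ 58 (mod 65).
  Combine with x ≡ 2 (mod 17); new modulus lcm = 1105.
    Write x = 58 + 65·t and substitute into x ≡ 2 (mod 17): 65·t ≡ 2 − 58 = -56 (mod 17).
    Reduce coefficients mod 17: 14·t ≡ 12 (mod 17).
    The inverse of 14 mod 17 is 11 (since 14·11 = 154 = 9·17 + 1), so t ≡ 11·12 = 132 ≡ 13 (mod 17).
    Then x = 58 + 65·13 = 903, valid modulo lcm(65, 17) = 1105: x ≡ 903 (mod 1105).
  Combine with x ≡ 2 (mod 7); new modulus lcm = 7735.
    Write x = 903 + 1105·t and substitute into x ≡ 2 (mod 7): 1105·t ≡ 2 − 903 = -901 (mod 7).
    Reduce coefficients mod 7: 6·t ≡ 2 (mod 7).
    The inverse of 6 mod 7 is 6 (since 6·6 = 36 = 5·7 + 1), so t ≡ 6·2 = 12 ≡ 5 (mod 7).
    Then x = 903 + 1105·5 = 6428, valid modulo lcm(1105, 7) = 7735: x ≡ 6428 (mod 7735).
  Combine with x ≡ 1 (mod 3); new modulus lcm = 23205.
    Write x = 6428 + 7735·t and substitute into x ≡ 1 (mod 3): 7735·t ≡ 1 − 6428 = -6427 (mod 3).
    Reduce coefficients mod 3: 1·t ≡ 2 (mod 3).
    So t ≡ 2 (mod 3).
    Then x = 6428 + 7735·2 = 21898, valid modulo lcm(7735, 3) = 23205: x ≡ 21898 (mod 23205).
Verify against each original: 21898 mod 5 = 3, 21898 mod 13 = 6, 21898 mod 17 = 2, 21898 mod 7 = 2, 21898 mod 3 = 1.

x ≡ 21898 (mod 23205).


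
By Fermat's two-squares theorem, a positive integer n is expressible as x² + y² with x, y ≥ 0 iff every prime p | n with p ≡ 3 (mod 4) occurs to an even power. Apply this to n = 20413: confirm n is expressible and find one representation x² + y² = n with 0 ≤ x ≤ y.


Step 1: Factor n = 20413 = 137 · 149.
Step 2: Check the mod-4 condition on each prime factor: 137 ≡ 1 (mod 4), exponent 1; 149 ≡ 1 (mod 4), exponent 1.
All primes ≡ 3 (mod 4) appear to even exponent (or don't appear), so by the two-squares theorem n IS expressible as a sum of two squares.
Step 3: Build a representation. Here n = 137 · 149 is a product of primes ≡ 1 (mod 4). Each prime p ≡ 1 (mod 4) is itself a sum of two squares; find a² by testing p − a² for a perfect square:
  137: 137 − 1² = 136, 137 − 2² = 133, 137 − 3² = 128, 137 − 4² = 121 = 11² ⇒ 137 = 4² + 11².
  149: 149 − 1² = 148, 149 − 2² = 145, 149 − 3² = 140, 149 − 4² = 133, 149 − 5² = 124, 149 − 6² = 113, 149 − 7² = 100 = 10² ⇒ 149 = 7² + 10².
  Combine using the Brahmagupta–Fibonacci identity (a² + b²)(c² + d²) = (ac − bd)² + (ad + bc)² = (ac + bd)² + (ad − bc)²:
  137 · 149 = 20413: from (4² + 11²)(7² + 10²), take (4·7 − 11·10, 4·10 + 11·7) = (28 − 110, 40 + 77) = (-82, 117); dropping signs (only squares matter) gives (82, 117); check 82² + 117² = 6724 + 13689 = 20413 ✓.
Step 4: Order so x ≤ y and verify: 82² + 117² = 6724 + 13689 = 20413 = n. ✓

n = 20413 = 82² + 117² (one valid representation with x ≤ y).


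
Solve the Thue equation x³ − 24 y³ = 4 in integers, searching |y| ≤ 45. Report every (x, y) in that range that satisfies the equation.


The equation is x³ - 24y³ = 4. For fixed y, x³ = 24·y³ + 4, so a solution requires the RHS to be a perfect cube.
Strategy: iterate y from -45 to 45, compute RHS = 24·y³ + 4, and check whether it is a (positive or negative) perfect cube.
Check small values of y:
  y = 0: RHS = 4 is not a perfect cube.
  y = 1: RHS = 28 is not a perfect cube.
  y = -1: RHS = -20 is not a perfect cube.
  y = 2: RHS = 196 is not a perfect cube.
  y = -2: RHS = -188 is not a perfect cube.
  y = 3: RHS = 652 is not a perfect cube.
  y = -3: RHS = -644 is not a perfect cube.
Continuing the search up to |y| = 45 finds no solutions either.
No (x, y) in the scanned range satisfies the equation.

No integer solutions with |y| ≤ 45.


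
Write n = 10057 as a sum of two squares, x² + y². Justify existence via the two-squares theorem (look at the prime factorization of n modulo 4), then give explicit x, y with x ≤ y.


Step 1: Factor n = 10057 = 89 · 113.
Step 2: Check the mod-4 condition on each prime factor: 89 ≡ 1 (mod 4), exponent 1; 113 ≡ 1 (mod 4), exponent 1.
All primes ≡ 3 (mod 4) appear to even exponent (or don't appear), so by the two-squares theorem n IS expressible as a sum of two squares.
Step 3: Build a representation. Here n = 89 · 113 is a product of primes ≡ 1 (mod 4). Each prime p ≡ 1 (mod 4) is itself a sum of two squares; find a² by testing p − a² for a perfect square:
  89: 89 − 1² = 88, 89 − 2² = 85, 89 − 3² = 80, 89 − 4² = 73, 89 − 5² = 64 = 8² ⇒ 89 = 5² + 8².
  113: 113 − 1² = 112, 113 − 2² = 109, 113 − 3² = 104, 113 − 4² = 97, 113 − 5² = 88, 113 − 6² = 77, 113 − 7² = 64 = 8² ⇒ 113 = 7² + 8².
  Combine using the Brahmagupta–Fibonacci identity (a² + b²)(c² + d²) = (ac − bd)² + (ad + bc)² = (ac + bd)² + (ad − bc)²:
  89 · 113 = 10057: from (5² + 8²)(7² + 8²), take (5·7 − 8·8, 5·8 + 8·7) = (35 − 64, 40 + 56) = (-29, 96); dropping signs (only squares matter) gives (29, 96); check 29² + 96² = 841 + 9216 = 10057 ✓.
Step 4: Order so x ≤ y and verify: 29² + 96² = 841 + 9216 = 10057 = n. ✓

n = 10057 = 29² + 96² (one valid representation with x ≤ y).


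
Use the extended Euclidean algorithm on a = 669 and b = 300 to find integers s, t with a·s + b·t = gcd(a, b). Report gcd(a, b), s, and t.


Euclidean algorithm on (669, 300) — divide until remainder is 0:
  669 = 2 · 300 + 69
  300 = 4 · 69 + 24
  69 = 2 · 24 + 21
  24 = 1 · 21 + 3
  21 = 7 · 3 + 0
gcd(669, 300) = 3.
Track Bezout coefficients alongside the remainders: start with r₀ = 669 = a·1 + b·0 (s = 1, t = 0) and r₁ = 300 = a·0 + b·1 (s = 0, t = 1); each new remainder r_{k+1} = r_{k-1} − q_k·r_k inherits s_{k+1} = s_{k-1} − q_k·s_k, t_{k+1} = t_{k-1} − q_k·t_k, so r_k = a·s_k + b·t_k at every step:
  q = 2: r = 69, s = 1 − 2·0 = 1, t = 0 − 2·1 = -2  (check: 669·1 + 300·(-2) = 69)
  q = 4: r = 24, s = 0 − 4·1 = -4, t = 1 − 4·(-2) = 9  (check: 669·(-4) + 300·9 = 24)
  q = 2: r = 21, s = 1 − 2·(-4) = 9, t = -2 − 2·9 = -20  (check: 669·9 + 300·(-20) = 21)
  q = 1: r = 3, s = -4 − 1·9 = -13, t = 9 − 1·(-20) = 29  (check: 669·(-13) + 300·29 = 3)
The row with r = 3 (the gcd) gives the Bezout coefficients s = -13, t = 29.
Result: 669 · (-13) + 300 · (29) = 3.

gcd(669, 300) = 3; s = -13, t = 29 (check: 669·(-13) + 300·29 = 3).


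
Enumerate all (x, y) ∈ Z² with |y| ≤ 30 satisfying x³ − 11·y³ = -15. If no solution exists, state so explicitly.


The equation is x³ - 11y³ = -15. For fixed y, x³ = 11·y³ − 15, so a solution requires the RHS to be a perfect cube.
Strategy: iterate y from -30 to 30, compute RHS = 11·y³ − 15, and check whether it is a (positive or negative) perfect cube.
Check small values of y:
  y = 0: RHS = -15 is not a perfect cube.
  y = 1: RHS = -4 is not a perfect cube.
  y = -1: RHS = -26 is not a perfect cube.
  y = 2: RHS = 73 is not a perfect cube.
  y = -2: RHS = -103 is not a perfect cube.
  y = 3: RHS = 282 is not a perfect cube.
  y = -3: RHS = -312 is not a perfect cube.
Continuing the search up to |y| = 30 finds no solutions either.
No (x, y) in the scanned range satisfies the equation.

No integer solutions with |y| ≤ 30.


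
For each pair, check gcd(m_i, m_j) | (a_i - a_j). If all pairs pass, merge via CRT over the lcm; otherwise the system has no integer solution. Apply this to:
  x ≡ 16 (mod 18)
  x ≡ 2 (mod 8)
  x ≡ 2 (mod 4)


Moduli 18, 8, 4 are not pairwise coprime, so CRT works modulo lcm(m_i) when all pairwise compatibility conditions hold.
Pairwise compatibility: gcd(m_i, m_j) must divide a_i - a_j for every pair.
Merge one congruence at a time:
  Start: x ≡ 16 (mod 18).
  Combine with x ≡ 2 (mod 8): gcd(18, 8) = 2; 2 - 16 = -14, which IS divisible by 2, so compatible.
    Write x = 16 + 18·t and substitute into x ≡ 2 (mod 8): 18·t ≡ 2 − 16 = -14 (mod 8).
    Divide the congruence (and modulus) by g = 2: 9·t ≡ -7 (mod 4).
    Reduce coefficients mod 4: 1·t ≡ 1 (mod 4).
    So t ≡ 1 (mod 4).
    Then x = 16 + 18·1 = 34, valid modulo lcm(18, 8) = 72: x ≡ 34 (mod 72).
  Combine with x ≡ 2 (mod 4): gcd(72, 4) = 4; 2 - 34 = -32, which IS divisible by 4, so compatible.
    Write x = 34 + 72·t and substitute into x ≡ 2 (mod 4): 72·t ≡ 2 − 34 = -32 (mod 4).
    Divide the congruence (and modulus) by g = 4: 18·t ≡ -8 (mod 1).
    Modulo 1 every t works; take t = 0.
    Then x = 34 + 72·0 = 34, valid modulo lcm(72, 4) = 72: x ≡ 34 (mod 72).
Verify: 34 mod 18 = 16, 34 mod 8 = 2, 34 mod 4 = 2.

x ≡ 34 (mod 72).


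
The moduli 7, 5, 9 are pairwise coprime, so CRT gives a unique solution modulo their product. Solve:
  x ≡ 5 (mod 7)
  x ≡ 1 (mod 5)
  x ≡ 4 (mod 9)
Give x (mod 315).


Moduli 7, 5, 9 are pairwise coprime; by CRT there is a unique solution modulo M = 7 · 5 · 9 = 315.
Solve pairwise, accumulating the modulus:
  Start with x ≡ 5 (mod 7).
  Combine with x ≡ 1 (mod 5): since gcd(7, 5) = 1, we get a unique residue mod 35.
    Write x = 5 + 7·t and substitute into x ≡ 1 (mod 5): 7·t ≡ 1 − 5 = -4 (mod 5).
    Reduce coefficients mod 5: 2·t ≡ 1 (mod 5).
    The inverse of 2 mod 5 is 3 (since 2·3 = 6 = 1·5 + 1), so t ≡ 3·1 = 3 ≡ 3 (mod 5).
    Then x = 5 + 7·3 = 26, valid modulo lcm(7, 5) = 35: x ≡ 26 (mod 35).
  Combine with x ≡ 4 (mod 9): since gcd(35, 9) = 1, we get a unique residue mod 315.
    Write x = 26 + 35·t and substitute into x ≡ 4 (mod 9): 35·t ≡ 4 − 26 = -22 (mod 9).
    Reduce coefficients mod 9: 8·t ≡ 5 (mod 9).
    The inverse of 8 mod 9 is 8 (since 8·8 = 64 = 7·9 + 1), so t ≡ 8·5 = 40 ≡ 4 (mod 9).
    Then x = 26 + 35·4 = 166, valid modulo lcm(35, 9) = 315: x ≡ 166 (mod 315).
Verify: 166 mod 7 = 5 ✓, 166 mod 5 = 1 ✓, 166 mod 9 = 4 ✓.

x ≡ 166 (mod 315).


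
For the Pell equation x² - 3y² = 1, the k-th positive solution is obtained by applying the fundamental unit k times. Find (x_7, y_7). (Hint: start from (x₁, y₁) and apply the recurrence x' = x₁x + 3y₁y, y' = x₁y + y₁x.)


Step 1: Find the fundamental solution (x₁, y₁) of x² - 3y² = 1.
  Expand √3 as a continued fraction. a₀ = ⌊√3⌋ = 1; iterate m_{k+1} = d_k·a_k − m_k, d_{k+1} = (3 − m_{k+1}²)/d_k, a_{k+1} = ⌊(a₀ + m_{k+1})/d_{k+1}⌋ (starting m₀ = 0, d₀ = 1), with convergents p_k = a_k·p_{k-1} + p_{k-2}, q_k = a_k·q_{k-1} + q_{k-2} (p₋₁ = 1, q₋₁ = 0):
  k = 0: a₀ = 1; p₀/q₀ = 1/1; p₀² − 3·q₀² = 1 − 3 = -2.
  k = 1: m = 1, d = 2, a = ⌊(1 + 1)/2⌋ = 1; p/q = (1·1 + 1)/(1·1 + 0) = 2/1; p² − 3·q² = 4 − 3 = 1.
  The first convergent with p² − 3·q² = 1 gives the fundamental solution (x₁, y₁) = (2, 1).
Step 2: Apply the recurrence (x_{n+1}, y_{n+1}) = (x₁x_n + 3y₁y_n, x₁y_n + y₁x_n) repeatedly.
  From (x_1, y_1) = (2, 1): x_2 = 2·2 + 3·1·1 = 7; y_2 = 2·1 + 1·2 = 4.
  From (x_2, y_2) = (7, 4): x_3 = 2·7 + 3·1·4 = 26; y_3 = 2·4 + 1·7 = 15.
  From (x_3, y_3) = (26, 15): x_4 = 2·26 + 3·1·15 = 97; y_4 = 2·15 + 1·26 = 56.
  From (x_4, y_4) = (97, 56): x_5 = 2·97 + 3·1·56 = 362; y_5 = 2·56 + 1·97 = 209.
  From (x_5, y_5) = (362, 209): x_6 = 2·362 + 3·1·209 = 1351; y_6 = 2·209 + 1·362 = 780.
  From (x_6, y_6) = (1351, 780): x_7 = 2·1351 + 3·1·780 = 5042; y_7 = 2·780 + 1·1351 = 2911.
Step 3: Verify x_7² - 3·y_7² = 25421764 - 25421763 = 1 (should be 1). ✓

(x_1, y_1) = (2, 1); (x_7, y_7) = (5042, 2911).


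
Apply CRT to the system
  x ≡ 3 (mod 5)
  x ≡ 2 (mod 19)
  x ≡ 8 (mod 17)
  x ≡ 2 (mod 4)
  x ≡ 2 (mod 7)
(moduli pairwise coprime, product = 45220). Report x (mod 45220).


Product of moduli M = 5 · 19 · 17 · 4 · 7 = 45220.
Merge one congruence at a time:
  Start: x ≡ 3 (mod 5).
  Combine with x ≡ 2 (mod 19); new modulus lcm = 95.
    Write x = 3 + 5·t and substitute into x ≡ 2 (mod 19): 5·t ≡ 2 − 3 = -1 (mod 19).
    Reduce coefficients mod 19: 5·t ≡ 18 (mod 19).
    The inverse of 5 mod 19 is 4 (since 5·4 = 20 = 1·19 + 1), so t ≡ 4·18 = 72 ≡ 15 (mod 19).
    Then x = 3 + 5·15 = 78, valid modulo lcm(5, 19) = 95: x ≡ 78 (mod 95).
  Combine with x ≡ 8 (mod 17); new modulus lcm = 1615.
    Write x = 78 + 95·t and substitute into x ≡ 8 (mod 17): 95·t ≡ 8 − 78 = -70 (mod 17).
    Reduce coefficients mod 17: 10·t ≡ 15 (mod 17).
    The inverse of 10 mod 17 is 12 (since 10·12 = 120 = 7·17 + 1), so t ≡ 12·15 = 180 ≡ 10 (mod 17).
    Then x = 78 + 95·10 = 1028, valid modulo lcm(95, 17) = 1615: x ≡ 1028 (mod 1615).
  Combine with x ≡ 2 (mod 4); new modulus lcm = 6460.
    Write x = 1028 + 1615·t and substitute into x ≡ 2 (mod 4): 1615·t ≡ 2 − 1028 = -1026 (mod 4).
    Reduce coefficients mod 4: 3·t ≡ 2 (mod 4).
    The inverse of 3 mod 4 is 3 (since 3·3 = 9 = 2·4 + 1), so t ≡ 3·2 = 6 ≡ 2 (mod 4).
    Then x = 1028 + 1615·2 = 4258, valid modulo lcm(1615, 4) = 6460: x ≡ 4258 (mod 6460).
  Combine with x ≡ 2 (mod 7); new modulus lcm = 45220.
    Write x = 4258 + 6460·t and substitute into x ≡ 2 (mod 7): 6460·t ≡ 2 − 4258 = -4256 (mod 7).
    Reduce coefficients mod 7: 6·t ≡ 0 (mod 7).
    The inverse of 6 mod 7 is 6 (since 6·6 = 36 = 5·7 + 1), so t ≡ 6·0 = 0 ≡ 0 (mod 7).
    Then x = 4258 + 6460·0 = 4258, valid modulo lcm(6460, 7) = 45220: x ≡ 4258 (mod 45220).
Verify against each original: 4258 mod 5 = 3, 4258 mod 19 = 2, 4258 mod 17 = 8, 4258 mod 4 = 2, 4258 mod 7 = 2.

x ≡ 4258 (mod 45220).


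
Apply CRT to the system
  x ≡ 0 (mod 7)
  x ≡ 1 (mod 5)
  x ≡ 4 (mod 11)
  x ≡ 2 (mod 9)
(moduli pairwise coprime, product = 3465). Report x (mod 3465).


Product of moduli M = 7 · 5 · 11 · 9 = 3465.
Merge one congruence at a time:
  Start: x ≡ 0 (mod 7).
  Combine with x ≡ 1 (mod 5); new modulus lcm = 35.
    Write x = 0 + 7·t and substitute into x ≡ 1 (mod 5): 7·t ≡ 1 − 0 = 1 (mod 5).
    Reduce coefficients mod 5: 2·t ≡ 1 (mod 5).
    The inverse of 2 mod 5 is 3 (since 2·3 = 6 = 1·5 + 1), so t ≡ 3·1 = 3 ≡ 3 (mod 5).
    Then x = 0 + 7·3 = 21, valid modulo lcm(7, 5) = 35: x ≡ 21 (mod 35).
  Combine with x ≡ 4 (mod 11); new modulus lcm = 385.
    Write x = 21 + 35·t and substitute into x ≡ 4 (mod 11): 35·t ≡ 4 − 21 = -17 (mod 11).
    Reduce coefficients mod 11: 2·t ≡ 5 (mod 11).
    The inverse of 2 mod 11 is 6 (since 2·6 = 12 = 1·11 + 1), so t ≡ 6·5 = 30 ≡ 8 (mod 11).
    Then x = 21 + 35·8 = 301, valid modulo lcm(35, 11) = 385: x ≡ 301 (mod 385).
  Combine with x ≡ 2 (mod 9); new modulus lcm = 3465.
    Write x = 301 + 385·t and substitute into x ≡ 2 (mod 9): 385·t ≡ 2 − 301 = -299 (mod 9).
    Reduce coefficients mod 9: 7·t ≡ 7 (mod 9).
    The inverse of 7 mod 9 is 4 (since 7·4 = 28 = 3·9 + 1), so t ≡ 4·7 = 28 ≡ 1 (mod 9).
    Then x = 301 + 385·1 = 686, valid modulo lcm(385, 9) = 3465: x ≡ 686 (mod 3465).
Verify against each original: 686 mod 7 = 0, 686 mod 5 = 1, 686 mod 11 = 4, 686 mod 9 = 2.

x ≡ 686 (mod 3465).


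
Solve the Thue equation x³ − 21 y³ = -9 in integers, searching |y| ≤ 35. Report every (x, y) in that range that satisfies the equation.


The equation is x³ - 21y³ = -9. For fixed y, x³ = 21·y³ − 9, so a solution requires the RHS to be a perfect cube.
Strategy: iterate y from -35 to 35, compute RHS = 21·y³ − 9, and check whether it is a (positive or negative) perfect cube.
Check small values of y:
  y = 0: RHS = -9 is not a perfect cube.
  y = 1: RHS = 12 is not a perfect cube.
  y = -1: RHS = -30 is not a perfect cube.
  y = 2: RHS = 159 is not a perfect cube.
  y = -2: RHS = -177 is not a perfect cube.
  y = 3: RHS = 558 is not a perfect cube.
  y = -3: RHS = -576 is not a perfect cube.
Continuing the search up to |y| = 35 finds no solutions either.
No (x, y) in the scanned range satisfies the equation.

No integer solutions with |y| ≤ 35.


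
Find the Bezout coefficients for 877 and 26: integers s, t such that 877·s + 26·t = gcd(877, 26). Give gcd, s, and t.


Euclidean algorithm on (877, 26) — divide until remainder is 0:
  877 = 33 · 26 + 19
  26 = 1 · 19 + 7
  19 = 2 · 7 + 5
  7 = 1 · 5 + 2
  5 = 2 · 2 + 1
  2 = 2 · 1 + 0
gcd(877, 26) = 1.
Track Bezout coefficients alongside the remainders: start with r₀ = 877 = a·1 + b·0 (s = 1, t = 0) and r₁ = 26 = a·0 + b·1 (s = 0, t = 1); each new remainder r_{k+1} = r_{k-1} − q_k·r_k inherits s_{k+1} = s_{k-1} − q_k·s_k, t_{k+1} = t_{k-1} − q_k·t_k, so r_k = a·s_k + b·t_k at every step:
  q = 33: r = 19, s = 1 − 33·0 = 1, t = 0 − 33·1 = -33  (check: 877·1 + 26·(-33) = 19)
  q = 1: r = 7, s = 0 − 1·1 = -1, t = 1 − 1·(-33) = 34  (check: 877·(-1) + 26·34 = 7)
  q = 2: r = 5, s = 1 − 2·(-1) = 3, t = -33 − 2·34 = -101  (check: 877·3 + 26·(-101) = 5)
  q = 1: r = 2, s = -1 − 1·3 = -4, t = 34 − 1·(-101) = 135  (check: 877·(-4) + 26·135 = 2)
  q = 2: r = 1, s = 3 − 2·(-4) = 11, t = -101 − 2·135 = -371  (check: 877·11 + 26·(-371) = 1)
The row with r = 1 (the gcd) gives the Bezout coefficients s = 11, t = -371.
Result: 877 · (11) + 26 · (-371) = 1.

gcd(877, 26) = 1; s = 11, t = -371 (check: 877·11 + 26·(-371) = 1).


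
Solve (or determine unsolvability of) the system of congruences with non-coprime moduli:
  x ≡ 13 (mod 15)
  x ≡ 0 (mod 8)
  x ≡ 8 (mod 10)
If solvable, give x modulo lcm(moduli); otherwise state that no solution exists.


Moduli 15, 8, 10 are not pairwise coprime, so CRT works modulo lcm(m_i) when all pairwise compatibility conditions hold.
Pairwise compatibility: gcd(m_i, m_j) must divide a_i - a_j for every pair.
Merge one congruence at a time:
  Start: x ≡ 13 (mod 15).
  Combine with x ≡ 0 (mod 8): gcd(15, 8) = 1; 0 - 13 = -13, which IS divisible by 1, so compatible.
    Write x = 13 + 15·t and substitute into x ≡ 0 (mod 8): 15·t ≡ 0 − 13 = -13 (mod 8).
    Reduce coefficients mod 8: 7·t ≡ 3 (mod 8).
    The inverse of 7 mod 8 is 7 (since 7·7 = 49 = 6·8 + 1), so t ≡ 7·3 = 21 ≡ 5 (mod 8).
    Then x = 13 + 15·5 = 88, valid modulo lcm(15, 8) = 120: x ≡ 88 (mod 120).
  Combine with x ≡ 8 (mod 10): gcd(120, 10) = 10; 8 - 88 = -80, which IS divisible by 10, so compatible.
    Write x = 88 + 120·t and substitute into x ≡ 8 (mod 10): 120·t ≡ 8 − 88 = -80 (mod 10).
    Divide the congruence (and modulus) by g = 10: 12·t ≡ -8 (mod 1).
    Modulo 1 every t works; take t = 0.
    Then x = 88 + 120·0 = 88, valid modulo lcm(120, 10) = 120: x ≡ 88 (mod 120).
Verify: 88 mod 15 = 13, 88 mod 8 = 0, 88 mod 10 = 8.

x ≡ 88 (mod 120).


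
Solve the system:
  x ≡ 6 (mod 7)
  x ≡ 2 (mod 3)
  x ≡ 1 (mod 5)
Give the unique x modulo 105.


Moduli 7, 3, 5 are pairwise coprime; by CRT there is a unique solution modulo M = 7 · 3 · 5 = 105.
Solve pairwise, accumulating the modulus:
  Start with x ≡ 6 (mod 7).
  Combine with x ≡ 2 (mod 3): since gcd(7, 3) = 1, we get a unique residue mod 21.
    Write x = 6 + 7·t and substitute into x ≡ 2 (mod 3): 7·t ≡ 2 − 6 = -4 (mod 3).
    Reduce coefficients mod 3: 1·t ≡ 2 (mod 3).
    So t ≡ 2 (mod 3).
    Then x = 6 + 7·2 = 20, valid modulo lcm(7, 3) = 21: x ≡ 20 (mod 21).
  Combine with x ≡ 1 (mod 5): since gcd(21, 5) = 1, we get a unique residue mod 105.
    Write x = 20 + 21·t and substitute into x ≡ 1 (mod 5): 21·t ≡ 1 − 20 = -19 (mod 5).
    Reduce coefficients mod 5: 1·t ≡ 1 (mod 5).
    So t ≡ 1 (mod 5).
    Then x = 20 + 21·1 = 41, valid modulo lcm(21, 5) = 105: x ≡ 41 (mod 105).
Verify: 41 mod 7 = 6 ✓, 41 mod 3 = 2 ✓, 41 mod 5 = 1 ✓.

x ≡ 41 (mod 105).


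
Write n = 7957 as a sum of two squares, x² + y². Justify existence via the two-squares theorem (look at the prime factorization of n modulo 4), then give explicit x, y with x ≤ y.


Step 1: Factor n = 7957 = 73 · 109.
Step 2: Check the mod-4 condition on each prime factor: 73 ≡ 1 (mod 4), exponent 1; 109 ≡ 1 (mod 4), exponent 1.
All primes ≡ 3 (mod 4) appear to even exponent (or don't appear), so by the two-squares theorem n IS expressible as a sum of two squares.
Step 3: Build a representation. Here n = 73 · 109 is a product of primes ≡ 1 (mod 4). Each prime p ≡ 1 (mod 4) is itself a sum of two squares; find a² by testing p − a² for a perfect square:
  73: 73 − 1² = 72, 73 − 2² = 69, 73 − 3² = 64 = 8² ⇒ 73 = 3² + 8².
  109: 109 − 1² = 108, 109 − 2² = 105, 109 − 3² = 100 = 10² ⇒ 109 = 3² + 10².
  Combine using the Brahmagupta–Fibonacci identity (a² + b²)(c² + d²) = (ac − bd)² + (ad + bc)² = (ac + bd)² + (ad − bc)²:
  73 · 109 = 7957: from (3² + 8²)(3² + 10²), take (3·3 − 8·10, 3·10 + 8·3) = (9 − 80, 30 + 24) = (-71, 54); dropping signs (only squares matter) gives (71, 54); check 71² + 54² = 5041 + 2916 = 7957 ✓.
Step 4: Order so x ≤ y and verify: 54² + 71² = 2916 + 5041 = 7957 = n. ✓

n = 7957 = 54² + 71² (one valid representation with x ≤ y).


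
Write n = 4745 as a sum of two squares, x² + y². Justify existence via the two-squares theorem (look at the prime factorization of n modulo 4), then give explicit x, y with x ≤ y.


Step 1: Factor n = 4745 = 5 · 13 · 73.
Step 2: Check the mod-4 condition on each prime factor: 5 ≡ 1 (mod 4), exponent 1; 13 ≡ 1 (mod 4), exponent 1; 73 ≡ 1 (mod 4), exponent 1.
All primes ≡ 3 (mod 4) appear to even exponent (or don't appear), so by the two-squares theorem n IS expressible as a sum of two squares.
Step 3: Build a representation. Here n = 5 · 13 · 73 is a product of primes ≡ 1 (mod 4). Each prime p ≡ 1 (mod 4) is itself a sum of two squares; find a² by testing p − a² for a perfect square:
  5: 5 − 1² = 4 = 2² ⇒ 5 = 1² + 2².
  13: 13 − 1² = 12, 13 − 2² = 9 = 3² ⇒ 13 = 2² + 3².
  73: 73 − 1² = 72, 73 − 2² = 69, 73 − 3² = 64 = 8² ⇒ 73 = 3² + 8².
  Combine using the Brahmagupta–Fibonacci identity (a² + b²)(c² + d²) = (ac − bd)² + (ad + bc)² = (ac + bd)² + (ad − bc)²:
  5 · 13 = 65: from (1² + 2²)(2² + 3²), take (1·2 − 2·3, 1·3 + 2·2) = (2 − 6, 3 + 4) = (-4, 7); dropping signs (only squares matter) gives (4, 7); check 4² + 7² = 16 + 49 = 65 ✓.
  65 · 73 = 4745: from (4² + 7²)(3² + 8²), take (4·3 − 7·8, 4·8 + 7·3) = (12 − 56, 32 + 21) = (-44, 53); dropping signs (only squares matter) gives (44, 53); check 44² + 53² = 1936 + 2809 = 4745 ✓.
Step 4: Order so x ≤ y and verify: 44² + 53² = 1936 + 2809 = 4745 = n. ✓

n = 4745 = 44² + 53² (one valid representation with x ≤ y).


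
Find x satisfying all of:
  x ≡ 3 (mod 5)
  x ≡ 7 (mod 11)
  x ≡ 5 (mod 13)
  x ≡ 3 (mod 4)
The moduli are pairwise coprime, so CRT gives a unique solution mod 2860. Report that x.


Product of moduli M = 5 · 11 · 13 · 4 = 2860.
Merge one congruence at a time:
  Start: x ≡ 3 (mod 5).
  Combine with x ≡ 7 (mod 11); new modulus lcm = 55.
    Write x = 3 + 5·t and substitute into x ≡ 7 (mod 11): 5·t ≡ 7 − 3 = 4 (mod 11).
    The inverse of 5 mod 11 is 9 (since 5·9 = 45 = 4·11 + 1), so t ≡ 9·4 = 36 ≡ 3 (mod 11).
    Then x = 3 + 5·3 = 18, valid modulo lcm(5, 11) = 55: x ≡ 18 (mod 55).
  Combine with x ≡ 5 (mod 13); new modulus lcm = 715.
    Write x = 18 + 55·t and substitute into x ≡ 5 (mod 13): 55·t ≡ 5 − 18 = -13 (mod 13).
    Reduce coefficients mod 13: 3·t ≡ 0 (mod 13).
    The inverse of 3 mod 13 is 9 (since 3·9 = 27 = 2·13 + 1), so t ≡ 9·0 = 0 ≡ 0 (mod 13).
    Then x = 18 + 55·0 = 18, valid modulo lcm(55, 13) = 715: x ≡ 18 (mod 715).
  Combine with x ≡ 3 (mod 4); new modulus lcm = 2860.
    Write x = 18 + 715·t and substitute into x ≡ 3 (mod 4): 715·t ≡ 3 − 18 = -15 (mod 4).
    Reduce coefficients mod 4: 3·t ≡ 1 (mod 4).
    The inverse of 3 mod 4 is 3 (since 3·3 = 9 = 2·4 + 1), so t ≡ 3·1 = 3 ≡ 3 (mod 4).
    Then x = 18 + 715·3 = 2163, valid modulo lcm(715, 4) = 2860: x ≡ 2163 (mod 2860).
Verify against each original: 2163 mod 5 = 3, 2163 mod 11 = 7, 2163 mod 13 = 5, 2163 mod 4 = 3.

x ≡ 2163 (mod 2860).


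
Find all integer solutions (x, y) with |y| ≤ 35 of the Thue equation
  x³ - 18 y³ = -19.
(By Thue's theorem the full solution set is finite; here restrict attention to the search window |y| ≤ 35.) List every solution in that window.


The equation is x³ - 18y³ = -19. For fixed y, x³ = 18·y³ − 19, so a solution requires the RHS to be a perfect cube.
Strategy: iterate y from -35 to 35, compute RHS = 18·y³ − 19, and check whether it is a (positive or negative) perfect cube.
Check small values of y:
  y = 0: RHS = -19 is not a perfect cube.
  y = 1: RHS = -1 = (-1)³ ⇒ x = -1 works.
  y = -1: RHS = -37 is not a perfect cube.
  y = 2: RHS = 125 = (5)³ ⇒ x = 5 works.
  y = -2: RHS = -163 is not a perfect cube.
  y = 3: RHS = 467 is not a perfect cube.
  y = -3: RHS = -505 is not a perfect cube.
Continuing the search up to |y| = 35 finds no further solutions beyond those listed.
Collected solutions: (-1, 1), (5, 2).

Solutions (with |y| ≤ 35): (-1, 1), (5, 2).


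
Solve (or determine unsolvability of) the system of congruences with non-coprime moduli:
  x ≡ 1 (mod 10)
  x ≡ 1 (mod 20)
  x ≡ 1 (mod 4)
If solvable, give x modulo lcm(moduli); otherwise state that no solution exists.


Moduli 10, 20, 4 are not pairwise coprime, so CRT works modulo lcm(m_i) when all pairwise compatibility conditions hold.
Pairwise compatibility: gcd(m_i, m_j) must divide a_i - a_j for every pair.
Merge one congruence at a time:
  Start: x ≡ 1 (mod 10).
  Combine with x ≡ 1 (mod 20): gcd(10, 20) = 10; 1 - 1 = 0, which IS divisible by 10, so compatible.
    Write x = 1 + 10·t and substitute into x ≡ 1 (mod 20): 10·t ≡ 1 − 1 = 0 (mod 20).
    Divide the congruence (and modulus) by g = 10: 1·t ≡ 0 (mod 2).
    So t ≡ 0 (mod 2).
    Then x = 1 + 10·0 = 1, valid modulo lcm(10, 20) = 20: x ≡ 1 (mod 20).
  Combine with x ≡ 1 (mod 4): gcd(20, 4) = 4; 1 - 1 = 0, which IS divisible by 4, so compatible.
    Write x = 1 + 20·t and substitute into x ≡ 1 (mod 4): 20·t ≡ 1 − 1 = 0 (mod 4).
    Divide the congruence (and modulus) by g = 4: 5·t ≡ 0 (mod 1).
    Modulo 1 every t works; take t = 0.
    Then x = 1 + 20·0 = 1, valid modulo lcm(20, 4) = 20: x ≡ 1 (mod 20).
Verify: 1 mod 10 = 1, 1 mod 20 = 1, 1 mod 4 = 1.

x ≡ 1 (mod 20).


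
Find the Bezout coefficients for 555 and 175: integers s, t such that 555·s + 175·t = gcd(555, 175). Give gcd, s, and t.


Euclidean algorithm on (555, 175) — divide until remainder is 0:
  555 = 3 · 175 + 30
  175 = 5 · 30 + 25
  30 = 1 · 25 + 5
  25 = 5 · 5 + 0
gcd(555, 175) = 5.
Track Bezout coefficients alongside the remainders: start with r₀ = 555 = a·1 + b·0 (s = 1, t = 0) and r₁ = 175 = a·0 + b·1 (s = 0, t = 1); each new remainder r_{k+1} = r_{k-1} − q_k·r_k inherits s_{k+1} = s_{k-1} − q_k·s_k, t_{k+1} = t_{k-1} − q_k·t_k, so r_k = a·s_k + b·t_k at every step:
  q = 3: r = 30, s = 1 − 3·0 = 1, t = 0 − 3·1 = -3  (check: 555·1 + 175·(-3) = 30)
  q = 5: r = 25, s = 0 − 5·1 = -5, t = 1 − 5·(-3) = 16  (check: 555·(-5) + 175·16 = 25)
  q = 1: r = 5, s = 1 − 1·(-5) = 6, t = -3 − 1·16 = -19  (check: 555·6 + 175·(-19) = 5)
The row with r = 5 (the gcd) gives the Bezout coefficients s = 6, t = -19.
Result: 555 · (6) + 175 · (-19) = 5.

gcd(555, 175) = 5; s = 6, t = -19 (check: 555·6 + 175·(-19) = 5).


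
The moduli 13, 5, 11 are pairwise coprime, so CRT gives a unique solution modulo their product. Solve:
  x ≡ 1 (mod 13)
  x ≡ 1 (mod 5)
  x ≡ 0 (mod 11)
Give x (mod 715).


Moduli 13, 5, 11 are pairwise coprime; by CRT there is a unique solution modulo M = 13 · 5 · 11 = 715.
Solve pairwise, accumulating the modulus:
  Start with x ≡ 1 (mod 13).
  Combine with x ≡ 1 (mod 5): since gcd(13, 5) = 1, we get a unique residue mod 65.
    Write x = 1 + 13·t and substitute into x ≡ 1 (mod 5): 13·t ≡ 1 − 1 = 0 (mod 5).
    Reduce coefficients mod 5: 3·t ≡ 0 (mod 5).
    The inverse of 3 mod 5 is 2 (since 3·2 = 6 = 1·5 + 1), so t ≡ 2·0 = 0 ≡ 0 (mod 5).
    Then x = 1 + 13·0 = 1, valid modulo lcm(13, 5) = 65: x ≡ 1 (mod 65).
  Combine with x ≡ 0 (mod 11): since gcd(65, 11) = 1, we get a unique residue mod 715.
    Write x = 1 + 65·t and substitute into x ≡ 0 (mod 11): 65·t ≡ 0 − 1 = -1 (mod 11).
    Reduce coefficients mod 11: 10·t ≡ 10 (mod 11).
    The inverse of 10 mod 11 is 10 (since 10·10 = 100 = 9·11 + 1), so t ≡ 10·10 = 100 ≡ 1 (mod 11).
    Then x = 1 + 65·1 = 66, valid modulo lcm(65, 11) = 715: x ≡ 66 (mod 715).
Verify: 66 mod 13 = 1 ✓, 66 mod 5 = 1 ✓, 66 mod 11 = 0 ✓.

x ≡ 66 (mod 715).


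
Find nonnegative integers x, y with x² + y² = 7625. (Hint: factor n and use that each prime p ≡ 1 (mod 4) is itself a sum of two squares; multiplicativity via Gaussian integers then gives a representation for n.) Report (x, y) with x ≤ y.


Step 1: Factor n = 7625 = 5^3 · 61.
Step 2: Check the mod-4 condition on each prime factor: 5 ≡ 1 (mod 4), exponent 3; 61 ≡ 1 (mod 4), exponent 1.
All primes ≡ 3 (mod 4) appear to even exponent (or don't appear), so by the two-squares theorem n IS expressible as a sum of two squares.
Step 3: Build a representation. Group n = k² · m with k = 5 and m = 5 · 61 = 305 (a product of primes ≡ 1 (mod 4)); a representation of m scales to one of n via (k·x)² + (k·y)² = k²(x² + y²). Each prime p ≡ 1 (mod 4) is itself a sum of two squares; find a² by testing p − a² for a perfect square:
  5: 5 − 1² = 4 = 2² ⇒ 5 = 1² + 2².
  61: 61 − 1² = 60, 61 − 2² = 57, 61 − 3² = 52, 61 − 4² = 45, 61 − 5² = 36 = 6² ⇒ 61 = 5² + 6².
  Combine using the Brahmagupta–Fibonacci identity (a² + b²)(c² + d²) = (ac − bd)² + (ad + bc)² = (ac + bd)² + (ad − bc)²:
  5 · 61 = 305: from (1² + 2²)(5² + 6²), take (1·5 − 2·6, 1·6 + 2·5) = (5 − 12, 6 + 10) = (-7, 16); dropping signs (only squares matter) gives (7, 16); check 7² + 16² = 49 + 256 = 305 ✓.
  Scale by k = 5: (5·7, 5·16) = (35, 80).
Step 4: Order so x ≤ y and verify: 35² + 80² = 1225 + 6400 = 7625 = n. ✓

n = 7625 = 35² + 80² (one valid representation with x ≤ y).


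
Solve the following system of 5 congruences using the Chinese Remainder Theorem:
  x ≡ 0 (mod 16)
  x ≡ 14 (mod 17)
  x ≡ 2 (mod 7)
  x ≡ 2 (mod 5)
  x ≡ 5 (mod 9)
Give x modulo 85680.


Product of moduli M = 16 · 17 · 7 · 5 · 9 = 85680.
Merge one congruence at a time:
  Start: x ≡ 0 (mod 16).
  Combine with x ≡ 14 (mod 17); new modulus lcm = 272.
    Write x = 0 + 16·t and substitute into x ≡ 14 (mod 17): 16·t ≡ 14 − 0 = 14 (mod 17).
    The inverse of 16 mod 17 is 16 (since 16·16 = 256 = 15·17 + 1), so t ≡ 16·14 = 224 ≡ 3 (mod 17).
    Then x = 0 + 16·3 = 48, valid modulo lcm(16, 17) = 272: x ≡ 48 (mod 272).
  Combine with x ≡ 2 (mod 7); new modulus lcm = 1904.
    Write x = 48 + 272·t and substitute into x ≡ 2 (mod 7): 272·t ≡ 2 − 48 = -46 (mod 7).
    Reduce coefficients mod 7: 6·t ≡ 3 (mod 7).
    The inverse of 6 mod 7 is 6 (since 6·6 = 36 = 5·7 + 1), so t ≡ 6·3 = 18 ≡ 4 (mod 7).
    Then x = 48 + 272·4 = 1136, valid modulo lcm(272, 7) = 1904: x ≡ 1136 (mod 1904).
  Combine with x ≡ 2 (mod 5); new modulus lcm = 9520.
    Write x = 1136 + 1904·t and substitute into x ≡ 2 (mod 5): 1904·t ≡ 2 − 1136 = -1134 (mod 5).
    Reduce coefficients mod 5: 4·t ≡ 1 (mod 5).
    The inverse of 4 mod 5 is 4 (since 4·4 = 16 = 3·5 + 1), so t ≡ 4·1 = 4 ≡ 4 (mod 5).
    Then x = 1136 + 1904·4 = 8752, valid modulo lcm(1904, 5) = 9520: x ≡ 8752 (mod 9520).
  Combine with x ≡ 5 (mod 9); new modulus lcm = 85680.
    Write x = 8752 + 9520·t and substitute into x ≡ 5 (mod 9): 9520·t ≡ 5 − 8752 = -8747 (mod 9).
    Reduce coefficients mod 9: 7·t ≡ 1 (mod 9).
    The inverse of 7 mod 9 is 4 (since 7·4 = 28 = 3·9 + 1), so t ≡ 4·1 = 4 ≡ 4 (mod 9).
    Then x = 8752 + 9520·4 = 46832, valid modulo lcm(9520, 9) = 85680: x ≡ 46832 (mod 85680).
Verify against each original: 46832 mod 16 = 0, 46832 mod 17 = 14, 46832 mod 7 = 2, 46832 mod 5 = 2, 46832 mod 9 = 5.

x ≡ 46832 (mod 85680).


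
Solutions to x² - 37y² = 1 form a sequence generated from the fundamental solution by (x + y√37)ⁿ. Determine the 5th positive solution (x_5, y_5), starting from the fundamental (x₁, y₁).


Step 1: Find the fundamental solution (x₁, y₁) of x² - 37y² = 1.
  Expand √37 as a continued fraction. a₀ = ⌊√37⌋ = 6; iterate m_{k+1} = d_k·a_k − m_k, d_{k+1} = (37 − m_{k+1}²)/d_k, a_{k+1} = ⌊(a₀ + m_{k+1})/d_{k+1}⌋ (starting m₀ = 0, d₀ = 1), with convergents p_k = a_k·p_{k-1} + p_{k-2}, q_k = a_k·q_{k-1} + q_{k-2} (p₋₁ = 1, q₋₁ = 0):
  k = 0: a₀ = 6; p₀/q₀ = 6/1; p₀² − 37·q₀² = 36 − 37 = -1.
  k = 1: m = 6, d = 1, a = ⌊(6 + 6)/1⌋ = 12; p/q = (12·6 + 1)/(12·1 + 0) = 73/12; p² − 37·q² = 5329 − 5328 = 1.
  The first convergent with p² − 37·q² = 1 gives the fundamental solution (x₁, y₁) = (73, 12).
Step 2: Apply the recurrence (x_{n+1}, y_{n+1}) = (x₁x_n + 37y₁y_n, x₁y_n + y₁x_n) repeatedly.
  From (x_1, y_1) = (73, 12): x_2 = 73·73 + 37·12·12 = 10657; y_2 = 73·12 + 12·73 = 1752.
  From (x_2, y_2) = (10657, 1752): x_3 = 73·10657 + 37·12·1752 = 1555849; y_3 = 73·1752 + 12·10657 = 255780.
  From (x_3, y_3) = (1555849, 255780): x_4 = 73·1555849 + 37·12·255780 = 227143297; y_4 = 73·255780 + 12·1555849 = 37342128.
  From (x_4, y_4) = (227143297, 37342128): x_5 = 73·227143297 + 37·12·37342128 = 33161365513; y_5 = 73·37342128 + 12·227143297 = 5451694908.
Step 3: Verify x_5² - 37·y_5² = 1099676162686785753169 - 1099676162686785753168 = 1 (should be 1). ✓

(x_1, y_1) = (73, 12); (x_5, y_5) = (33161365513, 5451694908).


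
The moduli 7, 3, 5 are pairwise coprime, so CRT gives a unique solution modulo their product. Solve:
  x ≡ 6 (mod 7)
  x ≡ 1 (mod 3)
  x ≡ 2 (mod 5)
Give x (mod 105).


Moduli 7, 3, 5 are pairwise coprime; by CRT there is a unique solution modulo M = 7 · 3 · 5 = 105.
Solve pairwise, accumulating the modulus:
  Start with x ≡ 6 (mod 7).
  Combine with x ≡ 1 (mod 3): since gcd(7, 3) = 1, we get a unique residue mod 21.
    Write x = 6 + 7·t and substitute into x ≡ 1 (mod 3): 7·t ≡ 1 − 6 = -5 (mod 3).
    Reduce coefficients mod 3: 1·t ≡ 1 (mod 3).
    So t ≡ 1 (mod 3).
    Then x = 6 + 7·1 = 13, valid modulo lcm(7, 3) = 21: x ≡ 13 (mod 21).
  Combine with x ≡ 2 (mod 5): since gcd(21, 5) = 1, we get a unique residue mod 105.
    Write x = 13 + 21·t and substitute into x ≡ 2 (mod 5): 21·t ≡ 2 − 13 = -11 (mod 5).
    Reduce coefficients mod 5: 1·t ≡ 4 (mod 5).
    So t ≡ 4 (mod 5).
    Then x = 13 + 21·4 = 97, valid modulo lcm(21, 5) = 105: x ≡ 97 (mod 105).
Verify: 97 mod 7 = 6 ✓, 97 mod 3 = 1 ✓, 97 mod 5 = 2 ✓.

x ≡ 97 (mod 105).


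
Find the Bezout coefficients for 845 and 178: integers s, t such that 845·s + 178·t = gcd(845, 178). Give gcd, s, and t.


Euclidean algorithm on (845, 178) — divide until remainder is 0:
  845 = 4 · 178 + 133
  178 = 1 · 133 + 45
  133 = 2 · 45 + 43
  45 = 1 · 43 + 2
  43 = 21 · 2 + 1
  2 = 2 · 1 + 0
gcd(845, 178) = 1.
Track Bezout coefficients alongside the remainders: start with r₀ = 845 = a·1 + b·0 (s = 1, t = 0) and r₁ = 178 = a·0 + b·1 (s = 0, t = 1); each new remainder r_{k+1} = r_{k-1} − q_k·r_k inherits s_{k+1} = s_{k-1} − q_k·s_k, t_{k+1} = t_{k-1} − q_k·t_k, so r_k = a·s_k + b·t_k at every step:
  q = 4: r = 133, s = 1 − 4·0 = 1, t = 0 − 4·1 = -4  (check: 845·1 + 178·(-4) = 133)
  q = 1: r = 45, s = 0 − 1·1 = -1, t = 1 − 1·(-4) = 5  (check: 845·(-1) + 178·5 = 45)
  q = 2: r = 43, s = 1 − 2·(-1) = 3, t = -4 − 2·5 = -14  (check: 845·3 + 178·(-14) = 43)
  q = 1: r = 2, s = -1 − 1·3 = -4, t = 5 − 1·(-14) = 19  (check: 845·(-4) + 178·19 = 2)
  q = 21: r = 1, s = 3 − 21·(-4) = 87, t = -14 − 21·19 = -413  (check: 845·87 + 178·(-413) = 1)
The row with r = 1 (the gcd) gives the Bezout coefficients s = 87, t = -413.
Result: 845 · (87) + 178 · (-413) = 1.

gcd(845, 178) = 1; s = 87, t = -413 (check: 845·87 + 178·(-413) = 1).
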